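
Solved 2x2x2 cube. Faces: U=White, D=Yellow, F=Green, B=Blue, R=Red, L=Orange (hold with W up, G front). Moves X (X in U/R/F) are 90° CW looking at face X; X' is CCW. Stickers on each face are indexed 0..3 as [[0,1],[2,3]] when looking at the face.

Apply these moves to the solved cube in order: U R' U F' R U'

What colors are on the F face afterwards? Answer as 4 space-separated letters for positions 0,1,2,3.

Answer: R B B G

Derivation:
After move 1 (U): U=WWWW F=RRGG R=BBRR B=OOBB L=GGOO
After move 2 (R'): R=BRBR U=WBWO F=RWGW D=YRYG B=YOYB
After move 3 (U): U=WWOB F=BRGW R=YOBR B=GGYB L=RWOO
After move 4 (F'): F=RWBG U=WWYB R=ROYR D=WOYG L=RBOO
After move 5 (R): R=YRRO U=WWYG F=ROBG D=WYYG B=BGWB
After move 6 (U'): U=WGWY F=RBBG R=RORO B=YRWB L=BGOO
Query: F face = RBBG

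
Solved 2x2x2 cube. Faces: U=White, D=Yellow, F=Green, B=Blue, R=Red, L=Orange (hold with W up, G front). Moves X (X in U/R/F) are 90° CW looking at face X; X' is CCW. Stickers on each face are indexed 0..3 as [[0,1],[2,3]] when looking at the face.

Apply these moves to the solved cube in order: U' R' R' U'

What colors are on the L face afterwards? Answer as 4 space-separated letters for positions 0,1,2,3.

Answer: G R O O

Derivation:
After move 1 (U'): U=WWWW F=OOGG R=GGRR B=RRBB L=BBOO
After move 2 (R'): R=GRGR U=WBWR F=OWGW D=YOYG B=YRYB
After move 3 (R'): R=RRGG U=WYWY F=OBGR D=YWYW B=GROB
After move 4 (U'): U=YYWW F=BBGR R=OBGG B=RROB L=GROO
Query: L face = GROO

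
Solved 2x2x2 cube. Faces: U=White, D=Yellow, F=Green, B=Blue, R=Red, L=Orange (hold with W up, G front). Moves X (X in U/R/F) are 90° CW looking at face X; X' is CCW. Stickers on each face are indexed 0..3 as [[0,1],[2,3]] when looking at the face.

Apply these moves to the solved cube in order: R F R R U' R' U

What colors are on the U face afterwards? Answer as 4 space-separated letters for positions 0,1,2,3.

After move 1 (R): R=RRRR U=WGWG F=GYGY D=YBYB B=WBWB
After move 2 (F): F=GGYY U=WGOO R=WRGR D=RRYB L=OYOB
After move 3 (R): R=GWRR U=WGOY F=GRYB D=RWYW B=OBGB
After move 4 (R): R=RGRW U=WROB F=GWYW D=RGYO B=YBGB
After move 5 (U'): U=RBWO F=OYYW R=GWRW B=RGGB L=YBOB
After move 6 (R'): R=WWGR U=RGWR F=OBYO D=RYYW B=OGGB
After move 7 (U): U=WRRG F=WWYO R=OGGR B=YBGB L=OBOB
Query: U face = WRRG

Answer: W R R G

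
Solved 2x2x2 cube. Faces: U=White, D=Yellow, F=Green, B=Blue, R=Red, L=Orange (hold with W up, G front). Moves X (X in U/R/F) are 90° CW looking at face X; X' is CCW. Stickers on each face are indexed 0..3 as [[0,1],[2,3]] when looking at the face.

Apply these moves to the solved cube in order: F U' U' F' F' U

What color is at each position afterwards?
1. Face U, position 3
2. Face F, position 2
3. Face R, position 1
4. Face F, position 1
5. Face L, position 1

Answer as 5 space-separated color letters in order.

After move 1 (F): F=GGGG U=WWOO R=WRWR D=RRYY L=OYOY
After move 2 (U'): U=WOWO F=OYGG R=GGWR B=WRBB L=BBOY
After move 3 (U'): U=OOWW F=BBGG R=OYWR B=GGBB L=WROY
After move 4 (F'): F=BGBG U=OOOW R=RYRR D=RYYY L=WWOW
After move 5 (F'): F=GGBB U=OORR R=YYRR D=WWYY L=WWOO
After move 6 (U): U=RORO F=YYBB R=GGRR B=WWBB L=GGOO
Query 1: U[3] = O
Query 2: F[2] = B
Query 3: R[1] = G
Query 4: F[1] = Y
Query 5: L[1] = G

Answer: O B G Y G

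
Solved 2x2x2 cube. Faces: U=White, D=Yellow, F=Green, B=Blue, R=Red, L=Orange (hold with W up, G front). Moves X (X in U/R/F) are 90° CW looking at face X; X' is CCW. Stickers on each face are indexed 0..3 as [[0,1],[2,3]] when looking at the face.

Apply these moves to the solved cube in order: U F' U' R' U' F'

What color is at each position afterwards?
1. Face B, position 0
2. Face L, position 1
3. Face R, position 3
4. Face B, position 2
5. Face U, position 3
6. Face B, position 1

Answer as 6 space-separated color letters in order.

Answer: G W Y O R R

Derivation:
After move 1 (U): U=WWWW F=RRGG R=BBRR B=OOBB L=GGOO
After move 2 (F'): F=RGRG U=WWBR R=YBYR D=GOYY L=GWOW
After move 3 (U'): U=WRWB F=GWRG R=RGYR B=YBBB L=OOOW
After move 4 (R'): R=GRRY U=WBWY F=GRRB D=GWYG B=YBOB
After move 5 (U'): U=BYWW F=OORB R=GRRY B=GROB L=YBOW
After move 6 (F'): F=OBOR U=BYGR R=WRGY D=BWYG L=YWOW
Query 1: B[0] = G
Query 2: L[1] = W
Query 3: R[3] = Y
Query 4: B[2] = O
Query 5: U[3] = R
Query 6: B[1] = R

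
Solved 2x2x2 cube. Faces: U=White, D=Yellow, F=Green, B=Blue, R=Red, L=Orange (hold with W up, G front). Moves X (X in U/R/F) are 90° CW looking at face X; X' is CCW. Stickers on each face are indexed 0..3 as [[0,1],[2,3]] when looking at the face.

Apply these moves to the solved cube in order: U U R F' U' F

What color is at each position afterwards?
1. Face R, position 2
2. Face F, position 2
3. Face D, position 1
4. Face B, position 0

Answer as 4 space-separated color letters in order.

Answer: R G Y B

Derivation:
After move 1 (U): U=WWWW F=RRGG R=BBRR B=OOBB L=GGOO
After move 2 (U): U=WWWW F=BBGG R=OORR B=GGBB L=RROO
After move 3 (R): R=RORO U=WBWG F=BYGY D=YBYG B=WGWB
After move 4 (F'): F=YYBG U=WBRR R=BOYO D=ROYG L=RGOW
After move 5 (U'): U=BRWR F=RGBG R=YYYO B=BOWB L=WGOW
After move 6 (F): F=BRGG U=BRWG R=WYRO D=YYYG L=WROO
Query 1: R[2] = R
Query 2: F[2] = G
Query 3: D[1] = Y
Query 4: B[0] = B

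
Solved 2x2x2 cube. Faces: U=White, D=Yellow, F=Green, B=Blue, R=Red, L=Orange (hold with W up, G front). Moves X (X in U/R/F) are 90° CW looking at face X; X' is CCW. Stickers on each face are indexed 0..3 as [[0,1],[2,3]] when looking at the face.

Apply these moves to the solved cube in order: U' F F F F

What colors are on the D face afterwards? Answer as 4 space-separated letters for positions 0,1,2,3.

Answer: Y Y Y Y

Derivation:
After move 1 (U'): U=WWWW F=OOGG R=GGRR B=RRBB L=BBOO
After move 2 (F): F=GOGO U=WWOB R=WGWR D=RGYY L=BYOY
After move 3 (F): F=GGOO U=WWYY R=OGBR D=WWYY L=BROG
After move 4 (F): F=OGOG U=WWGR R=YGYR D=BOYY L=BWOW
After move 5 (F): F=OOGG U=WWWW R=GGRR D=YYYY L=BBOO
Query: D face = YYYY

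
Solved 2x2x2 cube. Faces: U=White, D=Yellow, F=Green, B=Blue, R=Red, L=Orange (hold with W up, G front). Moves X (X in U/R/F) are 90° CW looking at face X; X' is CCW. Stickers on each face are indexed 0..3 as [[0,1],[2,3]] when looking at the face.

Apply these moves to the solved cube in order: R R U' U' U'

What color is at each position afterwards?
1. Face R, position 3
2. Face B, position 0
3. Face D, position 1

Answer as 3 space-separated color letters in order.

Answer: R O W

Derivation:
After move 1 (R): R=RRRR U=WGWG F=GYGY D=YBYB B=WBWB
After move 2 (R): R=RRRR U=WYWY F=GBGB D=YWYW B=GBGB
After move 3 (U'): U=YYWW F=OOGB R=GBRR B=RRGB L=GBOO
After move 4 (U'): U=YWYW F=GBGB R=OORR B=GBGB L=RROO
After move 5 (U'): U=WWYY F=RRGB R=GBRR B=OOGB L=GBOO
Query 1: R[3] = R
Query 2: B[0] = O
Query 3: D[1] = W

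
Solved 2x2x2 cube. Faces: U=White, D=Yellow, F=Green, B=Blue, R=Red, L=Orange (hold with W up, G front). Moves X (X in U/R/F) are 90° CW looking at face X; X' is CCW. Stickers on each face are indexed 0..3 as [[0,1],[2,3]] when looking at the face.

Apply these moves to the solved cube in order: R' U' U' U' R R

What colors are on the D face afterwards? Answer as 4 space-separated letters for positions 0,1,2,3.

Answer: Y W Y B

Derivation:
After move 1 (R'): R=RRRR U=WBWB F=GWGW D=YGYG B=YBYB
After move 2 (U'): U=BBWW F=OOGW R=GWRR B=RRYB L=YBOO
After move 3 (U'): U=BWBW F=YBGW R=OORR B=GWYB L=RROO
After move 4 (U'): U=WWBB F=RRGW R=YBRR B=OOYB L=GWOO
After move 5 (R): R=RYRB U=WRBW F=RGGG D=YYYO B=BOWB
After move 6 (R): R=RRBY U=WGBG F=RYGO D=YWYB B=WORB
Query: D face = YWYB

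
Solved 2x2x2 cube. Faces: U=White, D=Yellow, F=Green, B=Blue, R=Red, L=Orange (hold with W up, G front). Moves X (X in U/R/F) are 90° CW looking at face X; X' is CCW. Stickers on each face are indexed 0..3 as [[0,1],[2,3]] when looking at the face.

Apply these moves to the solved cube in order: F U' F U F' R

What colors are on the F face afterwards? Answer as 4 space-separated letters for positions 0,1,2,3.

After move 1 (F): F=GGGG U=WWOO R=WRWR D=RRYY L=OYOY
After move 2 (U'): U=WOWO F=OYGG R=GGWR B=WRBB L=BBOY
After move 3 (F): F=GOGY U=WOYB R=WGOR D=WGYY L=BROR
After move 4 (U): U=YWBO F=WGGY R=WROR B=BRBB L=GOOR
After move 5 (F'): F=GYWG U=YWWO R=GRWR D=ORYY L=GOOB
After move 6 (R): R=WGRR U=YYWG F=GRWY D=OBYB B=ORWB
Query: F face = GRWY

Answer: G R W Y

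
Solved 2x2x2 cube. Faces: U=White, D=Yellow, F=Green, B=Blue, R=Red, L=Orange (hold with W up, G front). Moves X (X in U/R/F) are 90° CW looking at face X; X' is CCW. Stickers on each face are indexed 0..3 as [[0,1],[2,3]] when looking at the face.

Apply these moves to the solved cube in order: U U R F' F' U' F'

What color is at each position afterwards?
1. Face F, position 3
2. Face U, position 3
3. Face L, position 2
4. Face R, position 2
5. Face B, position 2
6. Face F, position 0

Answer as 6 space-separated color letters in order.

After move 1 (U): U=WWWW F=RRGG R=BBRR B=OOBB L=GGOO
After move 2 (U): U=WWWW F=BBGG R=OORR B=GGBB L=RROO
After move 3 (R): R=RORO U=WBWG F=BYGY D=YBYG B=WGWB
After move 4 (F'): F=YYBG U=WBRR R=BOYO D=ROYG L=RGOW
After move 5 (F'): F=YGYB U=WBBY R=OORO D=GWYG L=RROR
After move 6 (U'): U=BYWB F=RRYB R=YGRO B=OOWB L=WGOR
After move 7 (F'): F=RBRY U=BYYR R=WGGO D=GRYG L=WBOW
Query 1: F[3] = Y
Query 2: U[3] = R
Query 3: L[2] = O
Query 4: R[2] = G
Query 5: B[2] = W
Query 6: F[0] = R

Answer: Y R O G W R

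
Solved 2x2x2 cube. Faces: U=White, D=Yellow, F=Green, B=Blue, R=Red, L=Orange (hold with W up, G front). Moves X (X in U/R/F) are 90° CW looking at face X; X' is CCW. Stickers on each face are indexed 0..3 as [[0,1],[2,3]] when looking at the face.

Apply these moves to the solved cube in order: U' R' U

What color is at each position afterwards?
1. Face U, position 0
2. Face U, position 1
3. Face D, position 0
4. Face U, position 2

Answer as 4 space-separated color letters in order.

Answer: W W Y R

Derivation:
After move 1 (U'): U=WWWW F=OOGG R=GGRR B=RRBB L=BBOO
After move 2 (R'): R=GRGR U=WBWR F=OWGW D=YOYG B=YRYB
After move 3 (U): U=WWRB F=GRGW R=YRGR B=BBYB L=OWOO
Query 1: U[0] = W
Query 2: U[1] = W
Query 3: D[0] = Y
Query 4: U[2] = R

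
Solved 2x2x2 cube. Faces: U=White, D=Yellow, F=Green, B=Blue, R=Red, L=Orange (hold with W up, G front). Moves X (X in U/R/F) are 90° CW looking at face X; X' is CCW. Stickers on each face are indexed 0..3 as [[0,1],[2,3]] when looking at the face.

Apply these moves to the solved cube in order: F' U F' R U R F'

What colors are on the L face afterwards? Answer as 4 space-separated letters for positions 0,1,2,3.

Answer: R Y O G

Derivation:
After move 1 (F'): F=GGGG U=WWRR R=YRYR D=OOYY L=OWOW
After move 2 (U): U=RWRW F=YRGG R=BBYR B=OWBB L=GGOW
After move 3 (F'): F=RGYG U=RWBY R=OBOR D=GWYY L=GWOR
After move 4 (R): R=OORB U=RGBG F=RWYY D=GBYO B=YWWB
After move 5 (U): U=BRGG F=OOYY R=YWRB B=GWWB L=RWOR
After move 6 (R): R=RYBW U=BOGY F=OBYO D=GWYG B=GWRB
After move 7 (F'): F=BOOY U=BORB R=WYGW D=WRYG L=RYOG
Query: L face = RYOG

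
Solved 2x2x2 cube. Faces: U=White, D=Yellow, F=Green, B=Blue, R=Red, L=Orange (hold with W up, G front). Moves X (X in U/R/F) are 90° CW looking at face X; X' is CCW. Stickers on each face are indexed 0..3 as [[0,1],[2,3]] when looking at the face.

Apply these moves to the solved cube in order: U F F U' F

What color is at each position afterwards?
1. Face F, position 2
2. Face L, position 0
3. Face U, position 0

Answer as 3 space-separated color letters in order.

Answer: R O W

Derivation:
After move 1 (U): U=WWWW F=RRGG R=BBRR B=OOBB L=GGOO
After move 2 (F): F=GRGR U=WWOG R=WBWR D=RBYY L=GYOY
After move 3 (F): F=GGRR U=WWYY R=OBGR D=WWYY L=GROB
After move 4 (U'): U=WYWY F=GRRR R=GGGR B=OBBB L=OOOB
After move 5 (F): F=RGRR U=WYBO R=WGYR D=GGYY L=OWOW
Query 1: F[2] = R
Query 2: L[0] = O
Query 3: U[0] = W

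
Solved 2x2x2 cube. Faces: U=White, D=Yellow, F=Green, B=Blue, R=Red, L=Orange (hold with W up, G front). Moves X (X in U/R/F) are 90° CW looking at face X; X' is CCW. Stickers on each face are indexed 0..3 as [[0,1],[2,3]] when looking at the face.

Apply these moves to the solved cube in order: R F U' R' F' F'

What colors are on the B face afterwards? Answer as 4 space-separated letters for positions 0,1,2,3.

After move 1 (R): R=RRRR U=WGWG F=GYGY D=YBYB B=WBWB
After move 2 (F): F=GGYY U=WGOO R=WRGR D=RRYB L=OYOB
After move 3 (U'): U=GOWO F=OYYY R=GGGR B=WRWB L=WBOB
After move 4 (R'): R=GRGG U=GWWW F=OOYO D=RYYY B=BRRB
After move 5 (F'): F=OOOY U=GWGG R=YRRG D=BBYY L=WWOW
After move 6 (F'): F=OYOO U=GWYR R=BRBG D=WWYY L=WGOG
Query: B face = BRRB

Answer: B R R B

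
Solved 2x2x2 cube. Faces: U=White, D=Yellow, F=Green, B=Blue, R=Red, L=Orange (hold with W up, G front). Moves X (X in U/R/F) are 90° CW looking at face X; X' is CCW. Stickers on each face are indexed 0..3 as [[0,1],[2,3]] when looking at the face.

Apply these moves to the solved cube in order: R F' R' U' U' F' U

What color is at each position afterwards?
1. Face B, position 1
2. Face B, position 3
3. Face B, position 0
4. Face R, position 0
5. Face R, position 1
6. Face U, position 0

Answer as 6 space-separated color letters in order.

After move 1 (R): R=RRRR U=WGWG F=GYGY D=YBYB B=WBWB
After move 2 (F'): F=YYGG U=WGRR R=BRYR D=OOYB L=OGOW
After move 3 (R'): R=RRBY U=WWRW F=YGGR D=OYYG B=BBOB
After move 4 (U'): U=WWWR F=OGGR R=YGBY B=RROB L=BBOW
After move 5 (U'): U=WRWW F=BBGR R=OGBY B=YGOB L=RROW
After move 6 (F'): F=BRBG U=WROB R=YGOY D=RWYG L=RWOW
After move 7 (U): U=OWBR F=YGBG R=YGOY B=RWOB L=BROW
Query 1: B[1] = W
Query 2: B[3] = B
Query 3: B[0] = R
Query 4: R[0] = Y
Query 5: R[1] = G
Query 6: U[0] = O

Answer: W B R Y G O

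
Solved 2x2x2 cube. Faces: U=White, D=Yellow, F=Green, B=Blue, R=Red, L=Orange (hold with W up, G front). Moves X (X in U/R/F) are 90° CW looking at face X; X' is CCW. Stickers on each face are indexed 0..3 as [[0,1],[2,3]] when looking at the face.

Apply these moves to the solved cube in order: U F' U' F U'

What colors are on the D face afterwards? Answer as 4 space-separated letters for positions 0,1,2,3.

Answer: Y R Y Y

Derivation:
After move 1 (U): U=WWWW F=RRGG R=BBRR B=OOBB L=GGOO
After move 2 (F'): F=RGRG U=WWBR R=YBYR D=GOYY L=GWOW
After move 3 (U'): U=WRWB F=GWRG R=RGYR B=YBBB L=OOOW
After move 4 (F): F=RGGW U=WRWO R=WGBR D=YRYY L=OGOO
After move 5 (U'): U=ROWW F=OGGW R=RGBR B=WGBB L=YBOO
Query: D face = YRYY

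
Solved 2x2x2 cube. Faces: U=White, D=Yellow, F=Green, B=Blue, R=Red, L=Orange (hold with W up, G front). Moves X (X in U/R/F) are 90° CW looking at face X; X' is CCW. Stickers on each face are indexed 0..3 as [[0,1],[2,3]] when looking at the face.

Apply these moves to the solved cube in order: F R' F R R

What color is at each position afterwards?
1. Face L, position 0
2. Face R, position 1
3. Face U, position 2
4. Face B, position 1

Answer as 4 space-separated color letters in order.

Answer: O B Y B

Derivation:
After move 1 (F): F=GGGG U=WWOO R=WRWR D=RRYY L=OYOY
After move 2 (R'): R=RRWW U=WBOB F=GWGO D=RGYG B=YBRB
After move 3 (F): F=GGOW U=WBYY R=ORBW D=WRYG L=OROG
After move 4 (R): R=BOWR U=WGYW F=GROG D=WRYY B=YBBB
After move 5 (R): R=WBRO U=WRYG F=GROY D=WBYY B=WBGB
Query 1: L[0] = O
Query 2: R[1] = B
Query 3: U[2] = Y
Query 4: B[1] = B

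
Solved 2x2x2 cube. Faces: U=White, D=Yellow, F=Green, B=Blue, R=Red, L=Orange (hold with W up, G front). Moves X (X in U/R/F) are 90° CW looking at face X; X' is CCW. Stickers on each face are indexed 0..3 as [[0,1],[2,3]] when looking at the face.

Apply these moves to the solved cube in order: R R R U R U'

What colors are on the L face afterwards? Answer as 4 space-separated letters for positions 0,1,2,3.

Answer: B O O O

Derivation:
After move 1 (R): R=RRRR U=WGWG F=GYGY D=YBYB B=WBWB
After move 2 (R): R=RRRR U=WYWY F=GBGB D=YWYW B=GBGB
After move 3 (R): R=RRRR U=WBWB F=GWGW D=YGYG B=YBYB
After move 4 (U): U=WWBB F=RRGW R=YBRR B=OOYB L=GWOO
After move 5 (R): R=RYRB U=WRBW F=RGGG D=YYYO B=BOWB
After move 6 (U'): U=RWWB F=GWGG R=RGRB B=RYWB L=BOOO
Query: L face = BOOO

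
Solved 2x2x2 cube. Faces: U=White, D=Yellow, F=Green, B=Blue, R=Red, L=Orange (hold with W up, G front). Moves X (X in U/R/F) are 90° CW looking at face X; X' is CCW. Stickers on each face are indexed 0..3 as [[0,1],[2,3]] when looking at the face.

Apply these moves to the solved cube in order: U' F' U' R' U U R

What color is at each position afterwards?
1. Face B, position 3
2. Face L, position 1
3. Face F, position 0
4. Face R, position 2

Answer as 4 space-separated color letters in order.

After move 1 (U'): U=WWWW F=OOGG R=GGRR B=RRBB L=BBOO
After move 2 (F'): F=OGOG U=WWGR R=YGYR D=BOYY L=BWOW
After move 3 (U'): U=WRWG F=BWOG R=OGYR B=YGBB L=RROW
After move 4 (R'): R=GROY U=WBWY F=BROG D=BWYG B=YGOB
After move 5 (U): U=WWYB F=GROG R=YGOY B=RROB L=BROW
After move 6 (U): U=YWBW F=YGOG R=RROY B=BROB L=GROW
After move 7 (R): R=ORYR U=YGBG F=YWOG D=BOYB B=WRWB
Query 1: B[3] = B
Query 2: L[1] = R
Query 3: F[0] = Y
Query 4: R[2] = Y

Answer: B R Y Y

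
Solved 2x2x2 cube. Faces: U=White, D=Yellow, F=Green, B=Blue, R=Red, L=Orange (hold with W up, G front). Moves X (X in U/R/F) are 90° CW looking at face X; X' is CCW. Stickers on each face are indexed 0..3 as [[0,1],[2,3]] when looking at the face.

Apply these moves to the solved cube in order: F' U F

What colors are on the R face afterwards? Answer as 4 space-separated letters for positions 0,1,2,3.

After move 1 (F'): F=GGGG U=WWRR R=YRYR D=OOYY L=OWOW
After move 2 (U): U=RWRW F=YRGG R=BBYR B=OWBB L=GGOW
After move 3 (F): F=GYGR U=RWWG R=RBWR D=YBYY L=GOOO
Query: R face = RBWR

Answer: R B W R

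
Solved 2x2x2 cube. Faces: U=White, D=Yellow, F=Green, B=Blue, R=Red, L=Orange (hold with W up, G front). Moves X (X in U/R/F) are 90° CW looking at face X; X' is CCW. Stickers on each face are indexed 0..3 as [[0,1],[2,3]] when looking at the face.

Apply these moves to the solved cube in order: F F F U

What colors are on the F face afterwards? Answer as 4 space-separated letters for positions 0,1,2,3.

Answer: Y R G G

Derivation:
After move 1 (F): F=GGGG U=WWOO R=WRWR D=RRYY L=OYOY
After move 2 (F): F=GGGG U=WWYY R=OROR D=WWYY L=OROR
After move 3 (F): F=GGGG U=WWRR R=YRYR D=OOYY L=OWOW
After move 4 (U): U=RWRW F=YRGG R=BBYR B=OWBB L=GGOW
Query: F face = YRGG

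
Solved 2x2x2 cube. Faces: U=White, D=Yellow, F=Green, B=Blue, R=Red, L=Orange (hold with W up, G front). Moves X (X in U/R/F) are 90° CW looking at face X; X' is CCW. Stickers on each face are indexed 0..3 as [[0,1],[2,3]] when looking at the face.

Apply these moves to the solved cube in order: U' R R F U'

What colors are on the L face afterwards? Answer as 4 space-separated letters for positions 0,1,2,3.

Answer: G R O W

Derivation:
After move 1 (U'): U=WWWW F=OOGG R=GGRR B=RRBB L=BBOO
After move 2 (R): R=RGRG U=WOWG F=OYGY D=YBYR B=WRWB
After move 3 (R): R=RRGG U=WYWY F=OBGR D=YWYW B=GROB
After move 4 (F): F=GORB U=WYOB R=WRYG D=GRYW L=BYOW
After move 5 (U'): U=YBWO F=BYRB R=GOYG B=WROB L=GROW
Query: L face = GROW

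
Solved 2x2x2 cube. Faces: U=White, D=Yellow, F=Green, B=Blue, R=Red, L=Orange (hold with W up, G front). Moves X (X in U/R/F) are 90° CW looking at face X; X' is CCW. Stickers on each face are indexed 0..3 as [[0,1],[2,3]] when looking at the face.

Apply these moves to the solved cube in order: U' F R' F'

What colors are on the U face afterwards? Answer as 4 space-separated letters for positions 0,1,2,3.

After move 1 (U'): U=WWWW F=OOGG R=GGRR B=RRBB L=BBOO
After move 2 (F): F=GOGO U=WWOB R=WGWR D=RGYY L=BYOY
After move 3 (R'): R=GRWW U=WBOR F=GWGB D=ROYO B=YRGB
After move 4 (F'): F=WBGG U=WBGW R=ORRW D=YYYO L=BROO
Query: U face = WBGW

Answer: W B G W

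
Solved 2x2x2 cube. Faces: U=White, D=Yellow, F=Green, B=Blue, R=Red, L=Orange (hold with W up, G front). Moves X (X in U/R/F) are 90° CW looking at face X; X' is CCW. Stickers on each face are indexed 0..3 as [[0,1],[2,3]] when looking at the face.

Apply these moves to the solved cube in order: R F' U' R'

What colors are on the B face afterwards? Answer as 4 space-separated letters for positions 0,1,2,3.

After move 1 (R): R=RRRR U=WGWG F=GYGY D=YBYB B=WBWB
After move 2 (F'): F=YYGG U=WGRR R=BRYR D=OOYB L=OGOW
After move 3 (U'): U=GRWR F=OGGG R=YYYR B=BRWB L=WBOW
After move 4 (R'): R=YRYY U=GWWB F=ORGR D=OGYG B=BROB
Query: B face = BROB

Answer: B R O B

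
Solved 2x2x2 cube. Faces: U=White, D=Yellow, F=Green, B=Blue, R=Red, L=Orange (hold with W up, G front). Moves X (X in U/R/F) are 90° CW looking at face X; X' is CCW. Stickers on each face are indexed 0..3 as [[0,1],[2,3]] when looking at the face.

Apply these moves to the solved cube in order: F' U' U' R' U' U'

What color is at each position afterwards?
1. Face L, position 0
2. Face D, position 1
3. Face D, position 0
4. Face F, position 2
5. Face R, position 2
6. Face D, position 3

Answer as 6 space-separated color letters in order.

After move 1 (F'): F=GGGG U=WWRR R=YRYR D=OOYY L=OWOW
After move 2 (U'): U=WRWR F=OWGG R=GGYR B=YRBB L=BBOW
After move 3 (U'): U=RRWW F=BBGG R=OWYR B=GGBB L=YROW
After move 4 (R'): R=WROY U=RBWG F=BRGW D=OBYG B=YGOB
After move 5 (U'): U=BGRW F=YRGW R=BROY B=WROB L=YGOW
After move 6 (U'): U=GWBR F=YGGW R=YROY B=BROB L=WROW
Query 1: L[0] = W
Query 2: D[1] = B
Query 3: D[0] = O
Query 4: F[2] = G
Query 5: R[2] = O
Query 6: D[3] = G

Answer: W B O G O G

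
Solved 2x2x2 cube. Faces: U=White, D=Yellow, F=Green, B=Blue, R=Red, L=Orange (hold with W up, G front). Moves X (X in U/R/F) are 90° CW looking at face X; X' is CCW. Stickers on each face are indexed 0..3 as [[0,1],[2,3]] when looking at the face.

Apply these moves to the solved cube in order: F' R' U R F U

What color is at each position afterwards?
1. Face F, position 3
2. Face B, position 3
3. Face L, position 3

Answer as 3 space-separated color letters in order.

After move 1 (F'): F=GGGG U=WWRR R=YRYR D=OOYY L=OWOW
After move 2 (R'): R=RRYY U=WBRB F=GWGR D=OGYG B=YBOB
After move 3 (U): U=RWBB F=RRGR R=YBYY B=OWOB L=GWOW
After move 4 (R): R=YYYB U=RRBR F=RGGG D=OOYO B=BWWB
After move 5 (F): F=GRGG U=RRWW R=BYRB D=YYYO L=GOOO
After move 6 (U): U=WRWR F=BYGG R=BWRB B=GOWB L=GROO
Query 1: F[3] = G
Query 2: B[3] = B
Query 3: L[3] = O

Answer: G B O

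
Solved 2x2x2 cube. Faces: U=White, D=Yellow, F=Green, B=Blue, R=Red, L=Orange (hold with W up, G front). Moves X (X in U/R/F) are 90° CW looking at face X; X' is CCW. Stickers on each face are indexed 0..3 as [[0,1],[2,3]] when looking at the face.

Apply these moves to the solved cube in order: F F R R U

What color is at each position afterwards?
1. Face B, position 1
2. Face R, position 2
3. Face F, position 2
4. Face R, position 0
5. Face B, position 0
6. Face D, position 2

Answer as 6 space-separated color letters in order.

Answer: R R G G O Y

Derivation:
After move 1 (F): F=GGGG U=WWOO R=WRWR D=RRYY L=OYOY
After move 2 (F): F=GGGG U=WWYY R=OROR D=WWYY L=OROR
After move 3 (R): R=OORR U=WGYG F=GWGY D=WBYB B=YBWB
After move 4 (R): R=RORO U=WWYY F=GBGB D=WWYY B=GBGB
After move 5 (U): U=YWYW F=ROGB R=GBRO B=ORGB L=GBOR
Query 1: B[1] = R
Query 2: R[2] = R
Query 3: F[2] = G
Query 4: R[0] = G
Query 5: B[0] = O
Query 6: D[2] = Y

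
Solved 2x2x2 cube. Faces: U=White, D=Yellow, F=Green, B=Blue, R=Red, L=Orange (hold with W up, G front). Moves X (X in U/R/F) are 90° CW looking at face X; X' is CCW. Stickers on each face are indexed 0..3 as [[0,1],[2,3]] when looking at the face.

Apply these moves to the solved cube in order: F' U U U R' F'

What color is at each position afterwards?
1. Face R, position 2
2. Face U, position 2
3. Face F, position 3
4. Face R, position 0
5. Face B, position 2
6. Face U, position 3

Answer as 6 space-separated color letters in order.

Answer: O G G W O G

Derivation:
After move 1 (F'): F=GGGG U=WWRR R=YRYR D=OOYY L=OWOW
After move 2 (U): U=RWRW F=YRGG R=BBYR B=OWBB L=GGOW
After move 3 (U): U=RRWW F=BBGG R=OWYR B=GGBB L=YROW
After move 4 (U): U=WRWR F=OWGG R=GGYR B=YRBB L=BBOW
After move 5 (R'): R=GRGY U=WBWY F=ORGR D=OWYG B=YROB
After move 6 (F'): F=RROG U=WBGG R=WROY D=BWYG L=BYOW
Query 1: R[2] = O
Query 2: U[2] = G
Query 3: F[3] = G
Query 4: R[0] = W
Query 5: B[2] = O
Query 6: U[3] = G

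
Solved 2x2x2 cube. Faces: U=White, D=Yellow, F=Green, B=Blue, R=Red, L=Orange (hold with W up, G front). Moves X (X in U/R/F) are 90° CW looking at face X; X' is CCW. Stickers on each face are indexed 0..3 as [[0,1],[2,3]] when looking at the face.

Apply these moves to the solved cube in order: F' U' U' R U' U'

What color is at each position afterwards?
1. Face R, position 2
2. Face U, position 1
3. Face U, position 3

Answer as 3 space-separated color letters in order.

Answer: R W R

Derivation:
After move 1 (F'): F=GGGG U=WWRR R=YRYR D=OOYY L=OWOW
After move 2 (U'): U=WRWR F=OWGG R=GGYR B=YRBB L=BBOW
After move 3 (U'): U=RRWW F=BBGG R=OWYR B=GGBB L=YROW
After move 4 (R): R=YORW U=RBWG F=BOGY D=OBYG B=WGRB
After move 5 (U'): U=BGRW F=YRGY R=BORW B=YORB L=WGOW
After move 6 (U'): U=GWBR F=WGGY R=YRRW B=BORB L=YOOW
Query 1: R[2] = R
Query 2: U[1] = W
Query 3: U[3] = R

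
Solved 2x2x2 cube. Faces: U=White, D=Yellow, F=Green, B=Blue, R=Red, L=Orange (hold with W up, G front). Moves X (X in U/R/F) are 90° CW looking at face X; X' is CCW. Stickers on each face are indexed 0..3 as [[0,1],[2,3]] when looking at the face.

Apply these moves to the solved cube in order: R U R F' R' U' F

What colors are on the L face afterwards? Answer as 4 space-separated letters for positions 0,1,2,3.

After move 1 (R): R=RRRR U=WGWG F=GYGY D=YBYB B=WBWB
After move 2 (U): U=WWGG F=RRGY R=WBRR B=OOWB L=GYOO
After move 3 (R): R=RWRB U=WRGY F=RBGB D=YWYO B=GOWB
After move 4 (F'): F=BBRG U=WRRR R=WWYB D=YOYO L=GYOG
After move 5 (R'): R=WBWY U=WWRG F=BRRR D=YBYG B=OOOB
After move 6 (U'): U=WGWR F=GYRR R=BRWY B=WBOB L=OOOG
After move 7 (F): F=RGRY U=WGGO R=WRRY D=WBYG L=OYOB
Query: L face = OYOB

Answer: O Y O B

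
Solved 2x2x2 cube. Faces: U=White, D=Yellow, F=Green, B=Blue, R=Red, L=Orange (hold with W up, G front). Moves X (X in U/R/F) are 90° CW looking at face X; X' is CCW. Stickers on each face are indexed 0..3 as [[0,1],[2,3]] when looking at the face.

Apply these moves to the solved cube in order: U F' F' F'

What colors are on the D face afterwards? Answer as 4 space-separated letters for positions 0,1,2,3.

After move 1 (U): U=WWWW F=RRGG R=BBRR B=OOBB L=GGOO
After move 2 (F'): F=RGRG U=WWBR R=YBYR D=GOYY L=GWOW
After move 3 (F'): F=GGRR U=WWYY R=OBGR D=WWYY L=GROB
After move 4 (F'): F=GRGR U=WWOG R=WBWR D=RBYY L=GYOY
Query: D face = RBYY

Answer: R B Y Y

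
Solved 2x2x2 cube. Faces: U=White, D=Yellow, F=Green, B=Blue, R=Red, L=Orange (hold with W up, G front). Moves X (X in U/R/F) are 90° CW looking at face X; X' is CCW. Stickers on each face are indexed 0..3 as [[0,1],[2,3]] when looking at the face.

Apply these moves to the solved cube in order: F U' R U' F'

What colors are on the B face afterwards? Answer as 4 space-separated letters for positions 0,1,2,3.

Answer: W G O B

Derivation:
After move 1 (F): F=GGGG U=WWOO R=WRWR D=RRYY L=OYOY
After move 2 (U'): U=WOWO F=OYGG R=GGWR B=WRBB L=BBOY
After move 3 (R): R=WGRG U=WYWG F=ORGY D=RBYW B=OROB
After move 4 (U'): U=YGWW F=BBGY R=ORRG B=WGOB L=OROY
After move 5 (F'): F=BYBG U=YGOR R=BRRG D=RYYW L=OWOW
Query: B face = WGOB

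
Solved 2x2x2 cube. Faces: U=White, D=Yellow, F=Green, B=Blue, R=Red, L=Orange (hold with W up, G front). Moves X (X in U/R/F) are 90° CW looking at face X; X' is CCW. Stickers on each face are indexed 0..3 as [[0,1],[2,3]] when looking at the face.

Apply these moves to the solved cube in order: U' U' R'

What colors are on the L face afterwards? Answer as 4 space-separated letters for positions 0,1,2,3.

Answer: R R O O

Derivation:
After move 1 (U'): U=WWWW F=OOGG R=GGRR B=RRBB L=BBOO
After move 2 (U'): U=WWWW F=BBGG R=OORR B=GGBB L=RROO
After move 3 (R'): R=OROR U=WBWG F=BWGW D=YBYG B=YGYB
Query: L face = RROO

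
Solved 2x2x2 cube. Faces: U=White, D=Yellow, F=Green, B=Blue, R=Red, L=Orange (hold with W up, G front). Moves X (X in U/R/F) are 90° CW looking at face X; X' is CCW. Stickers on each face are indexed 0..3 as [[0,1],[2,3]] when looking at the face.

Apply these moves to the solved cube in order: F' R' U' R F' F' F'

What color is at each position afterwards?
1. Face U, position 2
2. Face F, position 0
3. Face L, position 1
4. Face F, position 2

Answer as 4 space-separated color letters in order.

Answer: W G O G

Derivation:
After move 1 (F'): F=GGGG U=WWRR R=YRYR D=OOYY L=OWOW
After move 2 (R'): R=RRYY U=WBRB F=GWGR D=OGYG B=YBOB
After move 3 (U'): U=BBWR F=OWGR R=GWYY B=RROB L=YBOW
After move 4 (R): R=YGYW U=BWWR F=OGGG D=OOYR B=RRBB
After move 5 (F'): F=GGOG U=BWYY R=OGOW D=BWYR L=YROW
After move 6 (F'): F=GGGO U=BWOO R=WGBW D=RWYR L=YYOY
After move 7 (F'): F=GOGG U=BWWB R=WGRW D=YYYR L=YOOO
Query 1: U[2] = W
Query 2: F[0] = G
Query 3: L[1] = O
Query 4: F[2] = G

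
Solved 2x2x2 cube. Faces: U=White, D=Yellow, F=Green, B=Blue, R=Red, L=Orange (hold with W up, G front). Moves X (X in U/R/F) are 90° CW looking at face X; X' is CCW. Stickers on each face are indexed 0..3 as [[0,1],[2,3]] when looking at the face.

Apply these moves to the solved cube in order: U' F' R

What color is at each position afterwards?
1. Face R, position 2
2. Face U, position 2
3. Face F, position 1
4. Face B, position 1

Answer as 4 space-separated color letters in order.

Answer: R G O R

Derivation:
After move 1 (U'): U=WWWW F=OOGG R=GGRR B=RRBB L=BBOO
After move 2 (F'): F=OGOG U=WWGR R=YGYR D=BOYY L=BWOW
After move 3 (R): R=YYRG U=WGGG F=OOOY D=BBYR B=RRWB
Query 1: R[2] = R
Query 2: U[2] = G
Query 3: F[1] = O
Query 4: B[1] = R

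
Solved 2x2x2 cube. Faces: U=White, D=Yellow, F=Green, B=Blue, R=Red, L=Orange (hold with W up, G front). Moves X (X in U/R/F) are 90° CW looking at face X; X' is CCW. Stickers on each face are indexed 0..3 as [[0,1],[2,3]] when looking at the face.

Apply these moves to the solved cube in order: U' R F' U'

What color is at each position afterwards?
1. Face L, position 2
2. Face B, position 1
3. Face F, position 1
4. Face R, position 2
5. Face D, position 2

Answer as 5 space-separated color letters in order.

After move 1 (U'): U=WWWW F=OOGG R=GGRR B=RRBB L=BBOO
After move 2 (R): R=RGRG U=WOWG F=OYGY D=YBYR B=WRWB
After move 3 (F'): F=YYOG U=WORR R=BGYG D=BOYR L=BGOW
After move 4 (U'): U=ORWR F=BGOG R=YYYG B=BGWB L=WROW
Query 1: L[2] = O
Query 2: B[1] = G
Query 3: F[1] = G
Query 4: R[2] = Y
Query 5: D[2] = Y

Answer: O G G Y Y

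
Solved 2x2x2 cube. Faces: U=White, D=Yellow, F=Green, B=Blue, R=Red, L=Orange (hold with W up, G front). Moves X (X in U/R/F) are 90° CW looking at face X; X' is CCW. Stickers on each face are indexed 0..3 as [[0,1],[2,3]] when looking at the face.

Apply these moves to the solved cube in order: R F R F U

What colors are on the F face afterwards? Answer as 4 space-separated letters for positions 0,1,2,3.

Answer: O W B R

Derivation:
After move 1 (R): R=RRRR U=WGWG F=GYGY D=YBYB B=WBWB
After move 2 (F): F=GGYY U=WGOO R=WRGR D=RRYB L=OYOB
After move 3 (R): R=GWRR U=WGOY F=GRYB D=RWYW B=OBGB
After move 4 (F): F=YGBR U=WGBY R=OWYR D=RGYW L=OROW
After move 5 (U): U=BWYG F=OWBR R=OBYR B=ORGB L=YGOW
Query: F face = OWBR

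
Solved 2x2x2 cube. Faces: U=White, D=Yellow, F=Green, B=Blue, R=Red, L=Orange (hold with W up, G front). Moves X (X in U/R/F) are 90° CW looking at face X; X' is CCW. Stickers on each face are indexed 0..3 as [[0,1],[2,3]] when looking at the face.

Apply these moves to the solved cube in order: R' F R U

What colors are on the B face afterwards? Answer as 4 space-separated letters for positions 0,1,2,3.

Answer: O Y B B

Derivation:
After move 1 (R'): R=RRRR U=WBWB F=GWGW D=YGYG B=YBYB
After move 2 (F): F=GGWW U=WBOO R=WRBR D=RRYG L=OYOG
After move 3 (R): R=BWRR U=WGOW F=GRWG D=RYYY B=OBBB
After move 4 (U): U=OWWG F=BWWG R=OBRR B=OYBB L=GROG
Query: B face = OYBB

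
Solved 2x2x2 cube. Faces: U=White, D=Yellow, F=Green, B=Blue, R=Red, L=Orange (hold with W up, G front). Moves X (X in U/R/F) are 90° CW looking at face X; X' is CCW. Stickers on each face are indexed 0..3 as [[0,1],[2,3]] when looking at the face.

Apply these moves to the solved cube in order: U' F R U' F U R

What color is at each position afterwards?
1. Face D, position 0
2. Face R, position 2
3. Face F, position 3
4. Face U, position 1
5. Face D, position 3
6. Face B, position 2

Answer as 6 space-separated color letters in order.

After move 1 (U'): U=WWWW F=OOGG R=GGRR B=RRBB L=BBOO
After move 2 (F): F=GOGO U=WWOB R=WGWR D=RGYY L=BYOY
After move 3 (R): R=WWRG U=WOOO F=GGGY D=RBYR B=BRWB
After move 4 (U'): U=OOWO F=BYGY R=GGRG B=WWWB L=BROY
After move 5 (F): F=GBYY U=OOYR R=WGOG D=RGYR L=BROB
After move 6 (U): U=YORO F=WGYY R=WWOG B=BRWB L=GBOB
After move 7 (R): R=OWGW U=YGRY F=WGYR D=RWYB B=OROB
Query 1: D[0] = R
Query 2: R[2] = G
Query 3: F[3] = R
Query 4: U[1] = G
Query 5: D[3] = B
Query 6: B[2] = O

Answer: R G R G B O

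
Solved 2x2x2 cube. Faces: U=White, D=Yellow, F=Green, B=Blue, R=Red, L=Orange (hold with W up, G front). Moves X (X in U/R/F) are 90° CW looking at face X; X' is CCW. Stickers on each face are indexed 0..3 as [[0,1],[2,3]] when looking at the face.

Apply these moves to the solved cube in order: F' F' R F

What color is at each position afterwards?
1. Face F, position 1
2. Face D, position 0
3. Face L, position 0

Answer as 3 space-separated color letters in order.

After move 1 (F'): F=GGGG U=WWRR R=YRYR D=OOYY L=OWOW
After move 2 (F'): F=GGGG U=WWYY R=OROR D=WWYY L=OROR
After move 3 (R): R=OORR U=WGYG F=GWGY D=WBYB B=YBWB
After move 4 (F): F=GGYW U=WGRR R=YOGR D=ROYB L=OWOB
Query 1: F[1] = G
Query 2: D[0] = R
Query 3: L[0] = O

Answer: G R O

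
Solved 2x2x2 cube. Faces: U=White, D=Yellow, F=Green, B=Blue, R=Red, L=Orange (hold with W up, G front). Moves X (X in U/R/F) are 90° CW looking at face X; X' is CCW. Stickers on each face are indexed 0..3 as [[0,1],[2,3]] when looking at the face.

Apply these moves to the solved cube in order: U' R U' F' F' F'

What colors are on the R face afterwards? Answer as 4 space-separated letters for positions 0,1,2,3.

Answer: W Y W G

Derivation:
After move 1 (U'): U=WWWW F=OOGG R=GGRR B=RRBB L=BBOO
After move 2 (R): R=RGRG U=WOWG F=OYGY D=YBYR B=WRWB
After move 3 (U'): U=OGWW F=BBGY R=OYRG B=RGWB L=WROO
After move 4 (F'): F=BYBG U=OGOR R=BYYG D=ROYR L=WWOW
After move 5 (F'): F=YGBB U=OGBY R=OYRG D=WWYR L=WROO
After move 6 (F'): F=GBYB U=OGOR R=WYWG D=ROYR L=WYOB
Query: R face = WYWG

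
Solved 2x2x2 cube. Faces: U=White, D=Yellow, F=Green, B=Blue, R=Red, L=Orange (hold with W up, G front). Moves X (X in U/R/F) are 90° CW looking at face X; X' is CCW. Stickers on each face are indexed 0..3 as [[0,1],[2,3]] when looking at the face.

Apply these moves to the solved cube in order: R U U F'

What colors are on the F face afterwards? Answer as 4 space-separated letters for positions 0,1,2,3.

Answer: B Y W G

Derivation:
After move 1 (R): R=RRRR U=WGWG F=GYGY D=YBYB B=WBWB
After move 2 (U): U=WWGG F=RRGY R=WBRR B=OOWB L=GYOO
After move 3 (U): U=GWGW F=WBGY R=OORR B=GYWB L=RROO
After move 4 (F'): F=BYWG U=GWOR R=BOYR D=ROYB L=RWOG
Query: F face = BYWG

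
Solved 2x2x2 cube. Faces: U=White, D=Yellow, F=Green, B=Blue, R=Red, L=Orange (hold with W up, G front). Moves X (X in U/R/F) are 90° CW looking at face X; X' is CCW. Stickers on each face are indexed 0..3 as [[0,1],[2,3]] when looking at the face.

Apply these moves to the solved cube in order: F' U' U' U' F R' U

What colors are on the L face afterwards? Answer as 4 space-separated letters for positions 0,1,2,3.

After move 1 (F'): F=GGGG U=WWRR R=YRYR D=OOYY L=OWOW
After move 2 (U'): U=WRWR F=OWGG R=GGYR B=YRBB L=BBOW
After move 3 (U'): U=RRWW F=BBGG R=OWYR B=GGBB L=YROW
After move 4 (U'): U=RWRW F=YRGG R=BBYR B=OWBB L=GGOW
After move 5 (F): F=GYGR U=RWWG R=RBWR D=YBYY L=GOOO
After move 6 (R'): R=BRRW U=RBWO F=GWGG D=YYYR B=YWBB
After move 7 (U): U=WROB F=BRGG R=YWRW B=GOBB L=GWOO
Query: L face = GWOO

Answer: G W O O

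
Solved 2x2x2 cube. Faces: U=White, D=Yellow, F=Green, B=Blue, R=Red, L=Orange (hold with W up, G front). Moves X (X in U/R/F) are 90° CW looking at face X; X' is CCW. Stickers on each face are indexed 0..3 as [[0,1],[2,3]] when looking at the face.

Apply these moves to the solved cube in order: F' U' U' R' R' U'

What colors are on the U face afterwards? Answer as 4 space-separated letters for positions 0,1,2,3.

Answer: O Y R W

Derivation:
After move 1 (F'): F=GGGG U=WWRR R=YRYR D=OOYY L=OWOW
After move 2 (U'): U=WRWR F=OWGG R=GGYR B=YRBB L=BBOW
After move 3 (U'): U=RRWW F=BBGG R=OWYR B=GGBB L=YROW
After move 4 (R'): R=WROY U=RBWG F=BRGW D=OBYG B=YGOB
After move 5 (R'): R=RYWO U=ROWY F=BBGG D=ORYW B=GGBB
After move 6 (U'): U=OYRW F=YRGG R=BBWO B=RYBB L=GGOW
Query: U face = OYRW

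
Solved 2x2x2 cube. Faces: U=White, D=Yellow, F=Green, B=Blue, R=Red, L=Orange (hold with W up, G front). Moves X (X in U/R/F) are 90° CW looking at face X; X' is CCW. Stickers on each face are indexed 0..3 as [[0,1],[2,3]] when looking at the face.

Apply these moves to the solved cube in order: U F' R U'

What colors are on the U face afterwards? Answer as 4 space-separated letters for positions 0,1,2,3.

Answer: G G W B

Derivation:
After move 1 (U): U=WWWW F=RRGG R=BBRR B=OOBB L=GGOO
After move 2 (F'): F=RGRG U=WWBR R=YBYR D=GOYY L=GWOW
After move 3 (R): R=YYRB U=WGBG F=RORY D=GBYO B=ROWB
After move 4 (U'): U=GGWB F=GWRY R=RORB B=YYWB L=ROOW
Query: U face = GGWB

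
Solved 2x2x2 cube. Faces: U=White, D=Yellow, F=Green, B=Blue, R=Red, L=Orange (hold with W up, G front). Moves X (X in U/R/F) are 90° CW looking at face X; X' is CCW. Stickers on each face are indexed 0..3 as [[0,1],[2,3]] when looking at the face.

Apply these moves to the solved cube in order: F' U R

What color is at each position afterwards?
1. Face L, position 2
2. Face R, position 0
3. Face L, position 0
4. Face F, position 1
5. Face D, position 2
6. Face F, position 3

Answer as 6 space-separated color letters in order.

Answer: O Y G O Y Y

Derivation:
After move 1 (F'): F=GGGG U=WWRR R=YRYR D=OOYY L=OWOW
After move 2 (U): U=RWRW F=YRGG R=BBYR B=OWBB L=GGOW
After move 3 (R): R=YBRB U=RRRG F=YOGY D=OBYO B=WWWB
Query 1: L[2] = O
Query 2: R[0] = Y
Query 3: L[0] = G
Query 4: F[1] = O
Query 5: D[2] = Y
Query 6: F[3] = Y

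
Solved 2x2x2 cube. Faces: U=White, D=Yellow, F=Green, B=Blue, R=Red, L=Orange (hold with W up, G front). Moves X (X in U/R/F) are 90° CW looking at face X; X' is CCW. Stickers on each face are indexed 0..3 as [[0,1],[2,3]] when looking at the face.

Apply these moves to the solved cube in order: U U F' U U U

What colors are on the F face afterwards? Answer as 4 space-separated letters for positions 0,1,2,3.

Answer: R W B G

Derivation:
After move 1 (U): U=WWWW F=RRGG R=BBRR B=OOBB L=GGOO
After move 2 (U): U=WWWW F=BBGG R=OORR B=GGBB L=RROO
After move 3 (F'): F=BGBG U=WWOR R=YOYR D=ROYY L=RWOW
After move 4 (U): U=OWRW F=YOBG R=GGYR B=RWBB L=BGOW
After move 5 (U): U=ROWW F=GGBG R=RWYR B=BGBB L=YOOW
After move 6 (U): U=WRWO F=RWBG R=BGYR B=YOBB L=GGOW
Query: F face = RWBG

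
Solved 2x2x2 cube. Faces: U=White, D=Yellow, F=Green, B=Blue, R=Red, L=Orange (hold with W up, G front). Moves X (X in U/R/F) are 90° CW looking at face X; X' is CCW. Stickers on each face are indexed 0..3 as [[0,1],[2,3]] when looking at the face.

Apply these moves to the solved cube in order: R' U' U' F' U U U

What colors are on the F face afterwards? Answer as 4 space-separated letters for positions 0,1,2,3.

Answer: R W Y G

Derivation:
After move 1 (R'): R=RRRR U=WBWB F=GWGW D=YGYG B=YBYB
After move 2 (U'): U=BBWW F=OOGW R=GWRR B=RRYB L=YBOO
After move 3 (U'): U=BWBW F=YBGW R=OORR B=GWYB L=RROO
After move 4 (F'): F=BWYG U=BWOR R=GOYR D=ROYG L=RWOB
After move 5 (U): U=OBRW F=GOYG R=GWYR B=RWYB L=BWOB
After move 6 (U): U=ROWB F=GWYG R=RWYR B=BWYB L=GOOB
After move 7 (U): U=WRBO F=RWYG R=BWYR B=GOYB L=GWOB
Query: F face = RWYG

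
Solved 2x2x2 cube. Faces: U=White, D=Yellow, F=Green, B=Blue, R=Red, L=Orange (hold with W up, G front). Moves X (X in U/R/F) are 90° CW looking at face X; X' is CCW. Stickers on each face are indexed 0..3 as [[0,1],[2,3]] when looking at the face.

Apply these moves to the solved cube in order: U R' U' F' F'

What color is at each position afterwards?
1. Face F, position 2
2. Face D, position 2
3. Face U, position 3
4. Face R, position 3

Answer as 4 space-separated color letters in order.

Answer: G Y Y R

Derivation:
After move 1 (U): U=WWWW F=RRGG R=BBRR B=OOBB L=GGOO
After move 2 (R'): R=BRBR U=WBWO F=RWGW D=YRYG B=YOYB
After move 3 (U'): U=BOWW F=GGGW R=RWBR B=BRYB L=YOOO
After move 4 (F'): F=GWGG U=BORB R=RWYR D=OOYG L=YWOW
After move 5 (F'): F=WGGG U=BORY R=OWOR D=WWYG L=YBOR
Query 1: F[2] = G
Query 2: D[2] = Y
Query 3: U[3] = Y
Query 4: R[3] = R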